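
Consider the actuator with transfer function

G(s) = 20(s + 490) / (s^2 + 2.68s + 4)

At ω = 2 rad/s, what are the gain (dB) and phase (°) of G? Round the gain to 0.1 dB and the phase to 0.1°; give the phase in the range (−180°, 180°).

At s = jω = j2:
zero (s+490): 490 + j2 → |·| = √(490²+2²) = √240104 ≈ 490, ∠ = arctan(2/490) ≈ 0.23°
quadratic: (j2)² + 2.68·j2 + 4 = 0 + j5.36 → |·| ≈ 5.36, ∠ ≈ 90.00°
|G| = 20 · 490 / 5.36 ≈ 1828.4
Gain = 20 log₁₀(1828.4) ≈ 65.24 dB
∠G = 0.23° − 90.00° = -89.77°

65.2 dB, -89.8°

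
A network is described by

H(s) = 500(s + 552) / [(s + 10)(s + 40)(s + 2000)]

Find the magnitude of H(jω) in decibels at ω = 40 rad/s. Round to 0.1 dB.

At s = jω = j40:
zero (s+552): 552 + j40 → |·| = √(552²+40²) = √306304 ≈ 553.45, ∠ = arctan(40/552) ≈ 4.14°
pole (s+10): 10 + j40 → |·| = √(10²+40²) = √1700 ≈ 41.231, ∠ = arctan(40/10) ≈ 75.96°
pole (s+40): 40 + j40 → |·| = √(40²+40²) = √3200 ≈ 56.569, ∠ = arctan(40/40) ≈ 45.00°
pole (s+2000): 2000 + j40 → |·| = √(2000²+40²) = √4001600 ≈ 2000.4, ∠ = arctan(40/2000) ≈ 1.15°
|H| = 500 · 553.45 / 4.6657e+06 ≈ 0.059311
Gain = 20 log₁₀(0.059311) ≈ -24.54 dB

-24.5 dB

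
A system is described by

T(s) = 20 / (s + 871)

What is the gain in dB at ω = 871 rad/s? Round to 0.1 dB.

-35.8 dB

At s = jω = j871:
pole (s+871): 871 + j871 → |·| = √(871²+871²) = √1517282 ≈ 1231.8, ∠ = arctan(871/871) ≈ 45.00°
|T| = 20 / 1231.8 ≈ 0.016236
Gain = 20 log₁₀(0.016236) ≈ -35.79 dB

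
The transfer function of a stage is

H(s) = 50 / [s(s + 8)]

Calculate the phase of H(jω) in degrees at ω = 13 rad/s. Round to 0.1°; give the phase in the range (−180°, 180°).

At s = jω = j13:
pole (s+8): 8 + j13 → |·| = √(8²+13²) = √233 ≈ 15.264, ∠ = arctan(13/8) ≈ 58.39°
pole at origin: |s| = 13, ∠ = 90.00° (in denominator)
∠H = 0.00° − 148.39° = -148.39°

-148.4°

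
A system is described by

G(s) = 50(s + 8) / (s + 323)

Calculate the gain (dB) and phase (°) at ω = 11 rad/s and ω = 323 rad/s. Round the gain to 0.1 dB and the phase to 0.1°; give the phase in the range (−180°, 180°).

At s = jω = j11:
zero (s+8): 8 + j11 → |·| = √(8²+11²) = √185 ≈ 13.601, ∠ = arctan(11/8) ≈ 53.97°
pole (s+323): 323 + j11 → |·| = √(323²+11²) = √104450 ≈ 323.19, ∠ = arctan(11/323) ≈ 1.95°
|G| = 50 · 13.601 / 323.19 ≈ 2.1042
Gain = 20 log₁₀(2.1042) ≈ 6.46 dB
∠G = 53.97° − 1.95° = 52.02°

At s = jω = j323:
zero (s+8): 8 + j323 → |·| = √(8²+323²) = √104393 ≈ 323.1, ∠ = arctan(323/8) ≈ 88.58°
pole (s+323): 323 + j323 → |·| = √(323²+323²) = √208658 ≈ 456.79, ∠ = arctan(323/323) ≈ 45.00°
|G| = 50 · 323.1 / 456.79 ≈ 35.366
Gain = 20 log₁₀(35.366) ≈ 30.97 dB
∠G = 88.58° − 45.00° = 43.58°

ω = 11: 6.5 dB, 52.0°; ω = 323: 31.0 dB, 43.6°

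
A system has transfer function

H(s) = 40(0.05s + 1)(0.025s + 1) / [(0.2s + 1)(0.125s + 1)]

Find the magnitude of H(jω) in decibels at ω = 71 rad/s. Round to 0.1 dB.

7.5 dB

At ω = 71 rad/s:
zero (1 + j71·0.05) = 1 + j3.55 → |·| ≈ 3.6882, ∠ ≈ 74.27°
zero (1 + j71·0.025) = 1 + j1.775 → |·| ≈ 2.0373, ∠ ≈ 60.60°
pole (1 + j71·0.2) = 1 + j14.2 → |·| ≈ 14.235, ∠ ≈ 85.97°
pole (1 + j71·0.125) = 1 + j8.875 → |·| ≈ 8.9312, ∠ ≈ 83.57°
|H| = 40 · 3.6882 · 2.0373 / (14.235 · 8.9312) ≈ 2.3641
Gain = 20 log₁₀(2.3641) ≈ 7.47 dB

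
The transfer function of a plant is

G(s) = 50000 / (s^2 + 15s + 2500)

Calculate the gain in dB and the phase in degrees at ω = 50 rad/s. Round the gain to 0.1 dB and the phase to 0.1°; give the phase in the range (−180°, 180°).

36.5 dB, -90.0°

At s = jω = j50:
quadratic: (j50)² + 15·j50 + 2500 = 0 + j750 → |·| ≈ 750, ∠ ≈ 90.00°
|G| = 50000 / 750 ≈ 66.667
Gain = 20 log₁₀(66.667) ≈ 36.48 dB
∠G = 0.00° − 90.00° = -90.00°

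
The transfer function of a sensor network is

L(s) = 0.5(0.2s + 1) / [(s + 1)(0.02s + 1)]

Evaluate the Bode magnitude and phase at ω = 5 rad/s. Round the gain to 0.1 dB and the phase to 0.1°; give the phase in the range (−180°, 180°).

-17.2 dB, -39.4°

At ω = 5 rad/s:
zero (1 + j5·0.2) = 1 + j1 → |·| ≈ 1.4142, ∠ ≈ 45.00°
pole (1 + j5·1) = 1 + j5 → |·| ≈ 5.099, ∠ ≈ 78.69°
pole (1 + j5·0.02) = 1 + j0.1 → |·| ≈ 1.005, ∠ ≈ 5.71°
|L| = 0.5 · 1.4142 / (5.099 · 1.005) ≈ 0.13798
Gain = 20 log₁₀(0.13798) ≈ -17.20 dB
∠L = (45.00°) − (78.69° + 5.71°) = -39.40°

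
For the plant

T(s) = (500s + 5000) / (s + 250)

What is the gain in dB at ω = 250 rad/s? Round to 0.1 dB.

Substitute s = j250:
Numerator: 500(j250) + 5000 = 5000 + j125000
Denominator: (j250) + 250 = 250 + j250
|N| = √(5000² + 125000²) ≈ 1.251e+05, ∠N ≈ 87.71°
|D| = √(250² + 250²) ≈ 353.55, ∠D ≈ 45.00°
|T| = 1.251e+05 / 353.55 ≈ 353.84
Gain = 20 log₁₀(353.84) ≈ 50.98 dB

51.0 dB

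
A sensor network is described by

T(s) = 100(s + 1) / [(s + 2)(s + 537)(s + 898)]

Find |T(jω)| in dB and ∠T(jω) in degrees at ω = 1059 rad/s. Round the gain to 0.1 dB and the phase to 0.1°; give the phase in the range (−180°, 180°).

At s = jω = j1059:
zero (s+1): 1 + j1059 → |·| = √(1²+1059²) = √1121482 ≈ 1059, ∠ = arctan(1059/1) ≈ 89.95°
pole (s+2): 2 + j1059 → |·| = √(2²+1059²) = √1121485 ≈ 1059, ∠ = arctan(1059/2) ≈ 89.89°
pole (s+537): 537 + j1059 → |·| = √(537²+1059²) = √1409850 ≈ 1187.4, ∠ = arctan(1059/537) ≈ 63.11°
pole (s+898): 898 + j1059 → |·| = √(898²+1059²) = √1927885 ≈ 1388.5, ∠ = arctan(1059/898) ≈ 49.70°
|T| = 100 · 1059 / 1.746e+09 ≈ 6.0653e-05
Gain = 20 log₁₀(6.0653e-05) ≈ -84.34 dB
∠T = 89.95° − 202.70° = -112.75°

-84.3 dB, -112.8°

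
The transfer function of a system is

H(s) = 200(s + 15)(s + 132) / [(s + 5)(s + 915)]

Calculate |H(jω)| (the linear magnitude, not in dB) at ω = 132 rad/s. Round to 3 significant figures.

At s = jω = j132:
zero (s+15): 15 + j132 → |·| = √(15²+132²) = √17649 ≈ 132.85, ∠ = arctan(132/15) ≈ 83.52°
zero (s+132): 132 + j132 → |·| = √(132²+132²) = √34848 ≈ 186.68, ∠ = arctan(132/132) ≈ 45.00°
pole (s+5): 5 + j132 → |·| = √(5²+132²) = √17449 ≈ 132.09, ∠ = arctan(132/5) ≈ 87.83°
pole (s+915): 915 + j132 → |·| = √(915²+132²) = √854649 ≈ 924.47, ∠ = arctan(132/915) ≈ 8.21°
|H| = 200 · 24800 / 1.2211e+05 ≈ 40.619

40.6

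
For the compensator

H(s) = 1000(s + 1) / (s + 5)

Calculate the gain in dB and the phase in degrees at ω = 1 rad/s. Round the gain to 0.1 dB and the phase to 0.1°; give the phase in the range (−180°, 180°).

At s = jω = j1:
zero (s+1): 1 + j1 → |·| = √(1²+1²) = √2 ≈ 1.4142, ∠ = arctan(1/1) ≈ 45.00°
pole (s+5): 5 + j1 → |·| = √(5²+1²) = √26 ≈ 5.099, ∠ = arctan(1/5) ≈ 11.31°
|H| = 1000 · 1.4142 / 5.099 ≈ 277.35
Gain = 20 log₁₀(277.35) ≈ 48.86 dB
∠H = 45.00° − 11.31° = 33.69°

48.9 dB, 33.7°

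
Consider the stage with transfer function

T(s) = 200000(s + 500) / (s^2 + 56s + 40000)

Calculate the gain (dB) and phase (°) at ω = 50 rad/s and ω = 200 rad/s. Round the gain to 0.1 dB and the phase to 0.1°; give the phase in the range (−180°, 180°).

At s = jω = j50:
zero (s+500): 500 + j50 → |·| = √(500²+50²) = √252500 ≈ 502.49, ∠ = arctan(50/500) ≈ 5.71°
quadratic: (j50)² + 56·j50 + 40000 = 37500 + j2800 → |·| ≈ 37604, ∠ ≈ 4.27°
|T| = 200000 · 502.49 / 37604 ≈ 2672.5
Gain = 20 log₁₀(2672.5) ≈ 68.54 dB
∠T = 5.71° − 4.27° = 1.44°

At s = jω = j200:
zero (s+500): 500 + j200 → |·| = √(500²+200²) = √290000 ≈ 538.52, ∠ = arctan(200/500) ≈ 21.80°
quadratic: (j200)² + 56·j200 + 40000 = 0 + j11200 → |·| ≈ 11200, ∠ ≈ 90.00°
|T| = 200000 · 538.52 / 11200 ≈ 9616.4
Gain = 20 log₁₀(9616.4) ≈ 79.66 dB
∠T = 21.80° − 90.00° = -68.20°

ω = 50: 68.5 dB, 1.4°; ω = 200: 79.7 dB, -68.2°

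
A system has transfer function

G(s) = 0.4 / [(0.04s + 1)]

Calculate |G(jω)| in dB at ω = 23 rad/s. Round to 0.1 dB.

-10.6 dB

At ω = 23 rad/s:
pole (1 + j23·0.04) = 1 + j0.92 → |·| ≈ 1.3588, ∠ ≈ 42.61°
|G| = 0.4 · 1 / (1.3588) ≈ 0.29438
Gain = 20 log₁₀(0.29438) ≈ -10.62 dB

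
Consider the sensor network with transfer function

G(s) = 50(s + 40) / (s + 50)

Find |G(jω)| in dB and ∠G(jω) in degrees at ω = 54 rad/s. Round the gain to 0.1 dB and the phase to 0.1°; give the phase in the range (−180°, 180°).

At s = jω = j54:
zero (s+40): 40 + j54 → |·| = √(40²+54²) = √4516 ≈ 67.201, ∠ = arctan(54/40) ≈ 53.47°
pole (s+50): 50 + j54 → |·| = √(50²+54²) = √5416 ≈ 73.593, ∠ = arctan(54/50) ≈ 47.20°
|G| = 50 · 67.201 / 73.593 ≈ 45.657
Gain = 20 log₁₀(45.657) ≈ 33.19 dB
∠G = 53.47° − 47.20° = 6.27°

33.2 dB, 6.3°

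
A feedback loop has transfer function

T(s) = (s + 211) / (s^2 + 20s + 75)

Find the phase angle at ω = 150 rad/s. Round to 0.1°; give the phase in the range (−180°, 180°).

Substitute s = j150:
Numerator: (j150) + 211 = 211 + j150
Denominator: (j150)^2 + 20(j150) + 75 = -22425 + j3000
|N| = √(211² + 150²) ≈ 258.88, ∠N ≈ 35.41°
|D| = √(22425² + 3000²) ≈ 22625, ∠D ≈ 172.38°
∠T = 35.41° − 172.38° = -136.97°

-137.0°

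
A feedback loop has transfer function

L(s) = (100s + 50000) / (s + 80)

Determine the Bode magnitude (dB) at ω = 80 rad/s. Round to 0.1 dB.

Substitute s = j80:
Numerator: 100(j80) + 50000 = 50000 + j8000
Denominator: (j80) + 80 = 80 + j80
|N| = √(50000² + 8000²) ≈ 50636, ∠N ≈ 9.09°
|D| = √(80² + 80²) ≈ 113.14, ∠D ≈ 45.00°
|L| = 50636 / 113.14 ≈ 447.55
Gain = 20 log₁₀(447.55) ≈ 53.02 dB

53.0 dB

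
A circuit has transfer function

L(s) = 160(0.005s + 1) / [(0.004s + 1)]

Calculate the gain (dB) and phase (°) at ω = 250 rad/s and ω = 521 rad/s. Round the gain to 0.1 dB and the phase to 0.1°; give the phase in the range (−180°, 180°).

At ω = 250 rad/s:
zero (1 + j250·0.005) = 1 + j1.25 → |·| ≈ 1.6008, ∠ ≈ 51.34°
pole (1 + j250·0.004) = 1 + j1 → |·| ≈ 1.4142, ∠ ≈ 45.00°
|L| = 160 · 1.6008 / (1.4142) ≈ 181.11
Gain = 20 log₁₀(181.11) ≈ 45.16 dB
∠L = (51.34°) − (45.00°) = 6.34°

At ω = 521 rad/s:
zero (1 + j521·0.005) = 1 + j2.605 → |·| ≈ 2.7903, ∠ ≈ 69.00°
pole (1 + j521·0.004) = 1 + j2.084 → |·| ≈ 2.3115, ∠ ≈ 64.37°
|L| = 160 · 2.7903 / (2.3115) ≈ 193.14
Gain = 20 log₁₀(193.14) ≈ 45.72 dB
∠L = (69.00°) − (64.37°) = 4.63°

ω = 250: 45.2 dB, 6.3°; ω = 521: 45.7 dB, 4.6°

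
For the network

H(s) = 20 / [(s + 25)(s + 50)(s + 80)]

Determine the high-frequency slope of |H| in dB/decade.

Each pole contributes −20 dB/decade at high frequency; each zero contributes +20 dB/decade.
Net: 0 zero(s) − 3 pole(s) → -60 dB/decade.

-60 dB/decade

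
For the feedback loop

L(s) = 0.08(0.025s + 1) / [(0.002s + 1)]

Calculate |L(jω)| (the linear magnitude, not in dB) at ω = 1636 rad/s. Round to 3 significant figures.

At ω = 1636 rad/s:
zero (1 + j1636·0.025) = 1 + j40.9 → |·| ≈ 40.912, ∠ ≈ 88.60°
pole (1 + j1636·0.002) = 1 + j3.272 → |·| ≈ 3.4214, ∠ ≈ 73.01°
|L| = 0.08 · 40.912 / (3.4214) ≈ 0.95661

0.957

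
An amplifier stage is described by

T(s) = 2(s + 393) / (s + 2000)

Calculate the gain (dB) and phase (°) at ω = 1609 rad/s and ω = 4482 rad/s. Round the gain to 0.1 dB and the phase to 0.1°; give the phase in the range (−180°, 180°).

ω = 1609: 2.2 dB, 37.5°; ω = 4482: 5.3 dB, 19.0°

At s = jω = j1609:
zero (s+393): 393 + j1609 → |·| = √(393²+1609²) = √2743330 ≈ 1656.3, ∠ = arctan(1609/393) ≈ 76.27°
pole (s+2000): 2000 + j1609 → |·| = √(2000²+1609²) = √6588881 ≈ 2566.9, ∠ = arctan(1609/2000) ≈ 38.82°
|T| = 2 · 1656.3 / 2566.9 ≈ 1.2905
Gain = 20 log₁₀(1.2905) ≈ 2.22 dB
∠T = 76.27° − 38.82° = 37.45°

At s = jω = j4482:
zero (s+393): 393 + j4482 → |·| = √(393²+4482²) = √20242773 ≈ 4499.2, ∠ = arctan(4482/393) ≈ 84.99°
pole (s+2000): 2000 + j4482 → |·| = √(2000²+4482²) = √24088324 ≈ 4908, ∠ = arctan(4482/2000) ≈ 65.95°
|T| = 2 · 4499.2 / 4908 ≈ 1.8334
Gain = 20 log₁₀(1.8334) ≈ 5.27 dB
∠T = 84.99° − 65.95° = 19.04°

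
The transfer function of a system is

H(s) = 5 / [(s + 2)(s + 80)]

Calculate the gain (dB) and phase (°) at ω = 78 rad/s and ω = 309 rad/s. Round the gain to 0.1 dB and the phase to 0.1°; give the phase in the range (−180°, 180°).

ω = 78: -64.8 dB, -132.8°; ω = 309: -85.9 dB, -165.1°

At s = jω = j78:
pole (s+2): 2 + j78 → |·| = √(2²+78²) = √6088 ≈ 78.026, ∠ = arctan(78/2) ≈ 88.53°
pole (s+80): 80 + j78 → |·| = √(80²+78²) = √12484 ≈ 111.73, ∠ = arctan(78/80) ≈ 44.27°
|H| = 5 / 8717.8 ≈ 0.00057354
Gain = 20 log₁₀(0.00057354) ≈ -64.83 dB
∠H = 0.00° − 132.80° = -132.80°

At s = jω = j309:
pole (s+2): 2 + j309 → |·| = √(2²+309²) = √95485 ≈ 309.01, ∠ = arctan(309/2) ≈ 89.63°
pole (s+80): 80 + j309 → |·| = √(80²+309²) = √101881 ≈ 319.19, ∠ = arctan(309/80) ≈ 75.48°
|H| = 5 / 98633 ≈ 5.0693e-05
Gain = 20 log₁₀(5.0693e-05) ≈ -85.90 dB
∠H = 0.00° − 165.11° = -165.11°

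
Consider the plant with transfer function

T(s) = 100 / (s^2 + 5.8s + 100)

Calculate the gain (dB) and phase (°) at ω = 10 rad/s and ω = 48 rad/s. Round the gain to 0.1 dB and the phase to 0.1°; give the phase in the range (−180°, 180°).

ω = 10: 4.7 dB, -90.0°; ω = 48: -26.9 dB, -172.8°

At s = jω = j10:
quadratic: (j10)² + 5.8·j10 + 100 = 0 + j58 → |·| ≈ 58, ∠ ≈ 90.00°
|T| = 100 / 58 ≈ 1.7241
Gain = 20 log₁₀(1.7241) ≈ 4.73 dB
∠T = 0.00° − 90.00° = -90.00°

At s = jω = j48:
quadratic: (j48)² + 5.8·j48 + 100 = -2204 + j278.4 → |·| ≈ 2221.5, ∠ ≈ 172.80°
|T| = 100 / 2221.5 ≈ 0.045015
Gain = 20 log₁₀(0.045015) ≈ -26.93 dB
∠T = 0.00° − 172.80° = -172.80°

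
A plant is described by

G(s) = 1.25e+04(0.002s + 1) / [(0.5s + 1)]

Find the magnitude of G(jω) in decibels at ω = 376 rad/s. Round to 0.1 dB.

38.4 dB

At ω = 376 rad/s:
zero (1 + j376·0.002) = 1 + j0.752 → |·| ≈ 1.2512, ∠ ≈ 36.94°
pole (1 + j376·0.5) = 1 + j188 → |·| ≈ 188, ∠ ≈ 89.70°
|G| = 1.25e+04 · 1.2512 / (188) ≈ 83.191
Gain = 20 log₁₀(83.191) ≈ 38.40 dB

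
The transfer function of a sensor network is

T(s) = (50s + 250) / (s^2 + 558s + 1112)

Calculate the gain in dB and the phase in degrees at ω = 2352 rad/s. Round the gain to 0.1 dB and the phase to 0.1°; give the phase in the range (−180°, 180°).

Substitute s = j2352:
Numerator: 50(j2352) + 250 = 250 + j117600
Denominator: (j2352)^2 + 558(j2352) + 1112 = -5530792 + j1312416
|N| = √(250² + 117600²) ≈ 1.176e+05, ∠N ≈ 89.88°
|D| = √(5530792² + 1312416²) ≈ 5.6844e+06, ∠D ≈ 166.65°
|T| = 1.176e+05 / 5.6844e+06 ≈ 0.020688
Gain = 20 log₁₀(0.020688) ≈ -33.69 dB
∠T = 89.88° − 166.65° = -76.77°

-33.7 dB, -76.8°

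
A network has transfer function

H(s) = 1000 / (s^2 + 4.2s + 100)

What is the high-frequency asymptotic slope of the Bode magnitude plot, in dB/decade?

Each pole contributes −20 dB/decade at high frequency; each zero contributes +20 dB/decade.
Net: 0 zero(s) − 2 pole(s) → -40 dB/decade.

-40 dB/decade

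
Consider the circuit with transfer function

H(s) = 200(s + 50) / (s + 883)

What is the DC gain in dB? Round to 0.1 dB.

21.1 dB

H(0) = 200·50 / (883) ≈ 11.325
20 log₁₀(11.325) ≈ 21.08 dB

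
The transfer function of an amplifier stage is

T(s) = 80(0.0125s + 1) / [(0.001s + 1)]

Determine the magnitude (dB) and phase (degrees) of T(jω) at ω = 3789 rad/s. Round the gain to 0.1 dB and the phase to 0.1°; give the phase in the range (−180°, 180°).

At ω = 3789 rad/s:
zero (1 + j3789·0.0125) = 1 + j47.3625 → |·| ≈ 47.373, ∠ ≈ 88.79°
pole (1 + j3789·0.001) = 1 + j3.789 → |·| ≈ 3.9187, ∠ ≈ 75.22°
|T| = 80 · 47.373 / (3.9187) ≈ 967.12
Gain = 20 log₁₀(967.12) ≈ 59.71 dB
∠T = (88.79°) − (75.22°) = 13.57°

59.7 dB, 13.6°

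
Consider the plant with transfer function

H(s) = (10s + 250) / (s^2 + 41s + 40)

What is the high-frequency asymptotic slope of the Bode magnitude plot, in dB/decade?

-20 dB/decade

Each pole contributes −20 dB/decade at high frequency; each zero contributes +20 dB/decade.
Net: 1 zero(s) − 2 pole(s) → -20 dB/decade.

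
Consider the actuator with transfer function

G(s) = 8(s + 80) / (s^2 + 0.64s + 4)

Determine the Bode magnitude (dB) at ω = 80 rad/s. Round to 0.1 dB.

At s = jω = j80:
zero (s+80): 80 + j80 → |·| = √(80²+80²) = √12800 ≈ 113.14, ∠ = arctan(80/80) ≈ 45.00°
quadratic: (j80)² + 0.64·j80 + 4 = -6396 + j51.2 → |·| ≈ 6396.2, ∠ ≈ 179.54°
|G| = 8 · 113.14 / 6396.2 ≈ 0.14151
Gain = 20 log₁₀(0.14151) ≈ -16.98 dB

-17.0 dB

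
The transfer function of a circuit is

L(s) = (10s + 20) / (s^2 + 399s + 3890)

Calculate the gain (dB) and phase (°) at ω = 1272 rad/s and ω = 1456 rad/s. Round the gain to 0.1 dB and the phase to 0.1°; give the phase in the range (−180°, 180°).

ω = 1272: -42.5 dB, -72.6°; ω = 1456: -43.6 dB, -74.7°

Substitute s = j1272:
Numerator: 10(j1272) + 20 = 20 + j12720
Denominator: (j1272)^2 + 399(j1272) + 3890 = -1614094 + j507528
|N| = √(20² + 12720²) ≈ 12720, ∠N ≈ 89.91°
|D| = √(1614094² + 507528²) ≈ 1.692e+06, ∠D ≈ 162.55°
|L| = 12720 / 1.692e+06 ≈ 0.0075177
Gain = 20 log₁₀(0.0075177) ≈ -42.48 dB
∠L = 89.91° − 162.55° = -72.64°

Substitute s = j1456:
Numerator: 10(j1456) + 20 = 20 + j14560
Denominator: (j1456)^2 + 399(j1456) + 3890 = -2116046 + j580944
|N| = √(20² + 14560²) ≈ 14560, ∠N ≈ 89.92°
|D| = √(2116046² + 580944²) ≈ 2.1943e+06, ∠D ≈ 164.65°
|L| = 14560 / 2.1943e+06 ≈ 0.0066354
Gain = 20 log₁₀(0.0066354) ≈ -43.56 dB
∠L = 89.92° − 164.65° = -74.73°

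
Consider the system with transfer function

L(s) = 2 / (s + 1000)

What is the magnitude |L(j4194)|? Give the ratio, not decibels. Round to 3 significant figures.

0.000464

At s = jω = j4194:
pole (s+1000): 1000 + j4194 → |·| = √(1000²+4194²) = √18589636 ≈ 4311.6, ∠ = arctan(4194/1000) ≈ 76.59°
|L| = 2 / 4311.6 ≈ 0.00046386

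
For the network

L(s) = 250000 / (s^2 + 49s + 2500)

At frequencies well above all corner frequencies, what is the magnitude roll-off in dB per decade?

-40 dB/decade

Each pole contributes −20 dB/decade at high frequency; each zero contributes +20 dB/decade.
Net: 0 zero(s) − 2 pole(s) → -40 dB/decade.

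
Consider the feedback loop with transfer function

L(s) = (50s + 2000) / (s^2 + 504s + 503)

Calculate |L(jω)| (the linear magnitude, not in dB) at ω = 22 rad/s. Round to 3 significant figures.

Substitute s = j22:
Numerator: 50(j22) + 2000 = 2000 + j1100
Denominator: (j22)^2 + 504(j22) + 503 = 19 + j11088
|N| = √(2000² + 1100²) ≈ 2282.5, ∠N ≈ 28.81°
|D| = √(19² + 11088²) ≈ 11088, ∠D ≈ 89.90°
|L| = 2282.5 / 11088 ≈ 0.20585

0.206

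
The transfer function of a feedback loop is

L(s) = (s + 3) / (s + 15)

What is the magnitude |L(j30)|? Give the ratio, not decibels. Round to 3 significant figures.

At s = jω = j30:
zero (s+3): 3 + j30 → |·| = √(3²+30²) = √909 ≈ 30.15, ∠ = arctan(30/3) ≈ 84.29°
pole (s+15): 15 + j30 → |·| = √(15²+30²) = √1125 ≈ 33.541, ∠ = arctan(30/15) ≈ 63.43°
|L| = 1 · 30.15 / 33.541 ≈ 0.8989

0.899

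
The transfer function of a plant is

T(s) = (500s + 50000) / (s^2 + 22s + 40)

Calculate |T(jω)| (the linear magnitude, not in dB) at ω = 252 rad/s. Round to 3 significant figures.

Substitute s = j252:
Numerator: 500(j252) + 50000 = 50000 + j126000
Denominator: (j252)^2 + 22(j252) + 40 = -63464 + j5544
|N| = √(50000² + 126000²) ≈ 1.3556e+05, ∠N ≈ 68.36°
|D| = √(63464² + 5544²) ≈ 63706, ∠D ≈ 175.01°
|T| = 1.3556e+05 / 63706 ≈ 2.1279

2.13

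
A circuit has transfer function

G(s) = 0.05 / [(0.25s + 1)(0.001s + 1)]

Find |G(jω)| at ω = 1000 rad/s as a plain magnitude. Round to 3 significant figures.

0.000141

At ω = 1000 rad/s:
pole (1 + j1000·0.25) = 1 + j250 → |·| ≈ 250, ∠ ≈ 89.77°
pole (1 + j1000·0.001) = 1 + j1 → |·| ≈ 1.4142, ∠ ≈ 45.00°
|G| = 0.05 · 1 / (250 · 1.4142) ≈ 0.00014142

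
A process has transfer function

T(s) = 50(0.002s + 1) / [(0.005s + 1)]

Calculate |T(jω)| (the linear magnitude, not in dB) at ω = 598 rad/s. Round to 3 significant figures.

At ω = 598 rad/s:
zero (1 + j598·0.002) = 1 + j1.196 → |·| ≈ 1.559, ∠ ≈ 50.10°
pole (1 + j598·0.005) = 1 + j2.99 → |·| ≈ 3.1528, ∠ ≈ 71.51°
|T| = 50 · 1.559 / (3.1528) ≈ 24.724

24.7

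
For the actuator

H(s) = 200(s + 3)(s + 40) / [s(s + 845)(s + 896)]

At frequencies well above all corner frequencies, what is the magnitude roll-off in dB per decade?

-20 dB/decade

Each pole contributes −20 dB/decade at high frequency; each zero contributes +20 dB/decade.
Net: 2 zero(s) − 3 pole(s) → -20 dB/decade.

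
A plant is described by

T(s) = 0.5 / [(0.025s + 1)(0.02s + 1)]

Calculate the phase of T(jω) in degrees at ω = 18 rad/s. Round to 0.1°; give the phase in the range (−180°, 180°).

-44.0°

At ω = 18 rad/s:
pole (1 + j18·0.025) = 1 + j0.45 → |·| ≈ 1.0966, ∠ ≈ 24.23°
pole (1 + j18·0.02) = 1 + j0.36 → |·| ≈ 1.0628, ∠ ≈ 19.80°
∠T = (0°) − (24.23° + 19.80°) = -44.03°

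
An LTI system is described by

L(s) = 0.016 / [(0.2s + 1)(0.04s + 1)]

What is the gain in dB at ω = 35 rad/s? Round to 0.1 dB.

-57.6 dB

At ω = 35 rad/s:
pole (1 + j35·0.2) = 1 + j7 → |·| ≈ 7.0711, ∠ ≈ 81.87°
pole (1 + j35·0.04) = 1 + j1.4 → |·| ≈ 1.7205, ∠ ≈ 54.46°
|L| = 0.016 · 1 / (7.0711 · 1.7205) ≈ 0.0013152
Gain = 20 log₁₀(0.0013152) ≈ -57.62 dB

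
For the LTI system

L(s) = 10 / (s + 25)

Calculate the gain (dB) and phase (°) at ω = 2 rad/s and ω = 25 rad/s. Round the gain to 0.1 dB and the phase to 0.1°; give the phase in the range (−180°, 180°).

ω = 2: -8.0 dB, -4.6°; ω = 25: -11.0 dB, -45.0°

At s = jω = j2:
pole (s+25): 25 + j2 → |·| = √(25²+2²) = √629 ≈ 25.08, ∠ = arctan(2/25) ≈ 4.57°
|L| = 10 / 25.08 ≈ 0.39872
Gain = 20 log₁₀(0.39872) ≈ -7.99 dB
∠L = 0.00° − 4.57° = -4.57°

At s = jω = j25:
pole (s+25): 25 + j25 → |·| = √(25²+25²) = √1250 ≈ 35.355, ∠ = arctan(25/25) ≈ 45.00°
|L| = 10 / 35.355 ≈ 0.28285
Gain = 20 log₁₀(0.28285) ≈ -10.97 dB
∠L = 0.00° − 45.00° = -45.00°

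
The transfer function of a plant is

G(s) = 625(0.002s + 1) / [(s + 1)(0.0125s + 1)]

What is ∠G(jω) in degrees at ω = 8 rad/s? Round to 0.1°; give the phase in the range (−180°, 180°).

-87.7°

At ω = 8 rad/s:
zero (1 + j8·0.002) = 1 + j0.016 → |·| ≈ 1.0001, ∠ ≈ 0.92°
pole (1 + j8·1) = 1 + j8 → |·| ≈ 8.0623, ∠ ≈ 82.87°
pole (1 + j8·0.0125) = 1 + j0.1 → |·| ≈ 1.005, ∠ ≈ 5.71°
∠G = (0.92°) − (82.87° + 5.71°) = -87.66°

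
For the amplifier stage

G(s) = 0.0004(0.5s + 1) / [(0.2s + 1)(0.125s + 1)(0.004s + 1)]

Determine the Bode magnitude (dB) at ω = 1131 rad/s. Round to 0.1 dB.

At ω = 1131 rad/s:
zero (1 + j1131·0.5) = 1 + j565.5 → |·| ≈ 565.5, ∠ ≈ 89.90°
pole (1 + j1131·0.2) = 1 + j226.2 → |·| ≈ 226.2, ∠ ≈ 89.75°
pole (1 + j1131·0.125) = 1 + j141.375 → |·| ≈ 141.38, ∠ ≈ 89.59°
pole (1 + j1131·0.004) = 1 + j4.524 → |·| ≈ 4.6332, ∠ ≈ 77.54°
|G| = 0.0004 · 565.5 / (226.2 · 141.38 · 4.6332) ≈ 1.5266e-06
Gain = 20 log₁₀(1.5266e-06) ≈ -116.33 dB

-116.3 dB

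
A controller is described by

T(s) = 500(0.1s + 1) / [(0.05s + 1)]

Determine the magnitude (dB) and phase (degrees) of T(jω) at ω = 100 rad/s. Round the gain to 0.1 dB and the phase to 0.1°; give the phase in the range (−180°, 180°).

At ω = 100 rad/s:
zero (1 + j100·0.1) = 1 + j10 → |·| ≈ 10.05, ∠ ≈ 84.29°
pole (1 + j100·0.05) = 1 + j5 → |·| ≈ 5.099, ∠ ≈ 78.69°
|T| = 500 · 10.05 / (5.099) ≈ 985.49
Gain = 20 log₁₀(985.49) ≈ 59.87 dB
∠T = (84.29°) − (78.69°) = 5.60°

59.9 dB, 5.6°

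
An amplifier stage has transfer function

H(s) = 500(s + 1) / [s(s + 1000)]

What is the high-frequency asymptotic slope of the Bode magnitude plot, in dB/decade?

-20 dB/decade

Each pole contributes −20 dB/decade at high frequency; each zero contributes +20 dB/decade.
Net: 1 zero(s) − 2 pole(s) → -20 dB/decade.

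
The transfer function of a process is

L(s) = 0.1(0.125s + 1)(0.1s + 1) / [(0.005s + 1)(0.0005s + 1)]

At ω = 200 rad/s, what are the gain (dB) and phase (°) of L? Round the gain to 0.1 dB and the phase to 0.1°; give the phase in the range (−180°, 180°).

At ω = 200 rad/s:
zero (1 + j200·0.125) = 1 + j25 → |·| ≈ 25.02, ∠ ≈ 87.71°
zero (1 + j200·0.1) = 1 + j20 → |·| ≈ 20.025, ∠ ≈ 87.14°
pole (1 + j200·0.005) = 1 + j1 → |·| ≈ 1.4142, ∠ ≈ 45.00°
pole (1 + j200·0.0005) = 1 + j0.1 → |·| ≈ 1.005, ∠ ≈ 5.71°
|L| = 0.1 · 25.02 · 20.025 / (1.4142 · 1.005) ≈ 35.252
Gain = 20 log₁₀(35.252) ≈ 30.94 dB
∠L = (87.71° + 87.14°) − (45.00° + 5.71°) = 124.14°

30.9 dB, 124.1°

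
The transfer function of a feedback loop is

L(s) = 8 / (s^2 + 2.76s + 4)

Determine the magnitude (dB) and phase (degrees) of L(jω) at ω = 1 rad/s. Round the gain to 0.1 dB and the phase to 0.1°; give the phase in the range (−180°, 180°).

5.9 dB, -42.6°

At s = jω = j1:
quadratic: (j1)² + 2.76·j1 + 4 = 3 + j2.76 → |·| ≈ 4.0765, ∠ ≈ 42.61°
|L| = 8 / 4.0765 ≈ 1.9625
Gain = 20 log₁₀(1.9625) ≈ 5.86 dB
∠L = 0.00° − 42.61° = -42.61°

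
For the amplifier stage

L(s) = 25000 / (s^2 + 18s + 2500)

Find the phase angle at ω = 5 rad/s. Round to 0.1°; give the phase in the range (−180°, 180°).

At s = jω = j5:
quadratic: (j5)² + 18·j5 + 2500 = 2475 + j90 → |·| ≈ 2476.6, ∠ ≈ 2.08°
∠L = 0.00° − 2.08° = -2.08°

-2.1°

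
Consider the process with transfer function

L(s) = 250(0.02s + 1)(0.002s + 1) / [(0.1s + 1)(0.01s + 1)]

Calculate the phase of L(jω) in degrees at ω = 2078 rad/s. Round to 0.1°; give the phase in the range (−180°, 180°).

-11.9°

At ω = 2078 rad/s:
zero (1 + j2078·0.02) = 1 + j41.56 → |·| ≈ 41.572, ∠ ≈ 88.62°
zero (1 + j2078·0.002) = 1 + j4.156 → |·| ≈ 4.2746, ∠ ≈ 76.47°
pole (1 + j2078·0.1) = 1 + j207.8 → |·| ≈ 207.8, ∠ ≈ 89.72°
pole (1 + j2078·0.01) = 1 + j20.78 → |·| ≈ 20.804, ∠ ≈ 87.24°
∠L = (88.62° + 76.47°) − (89.72° + 87.24°) = -11.87°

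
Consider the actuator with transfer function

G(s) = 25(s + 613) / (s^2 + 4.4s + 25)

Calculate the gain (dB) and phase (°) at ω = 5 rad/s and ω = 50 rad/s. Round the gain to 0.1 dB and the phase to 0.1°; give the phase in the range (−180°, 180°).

At s = jω = j5:
zero (s+613): 613 + j5 → |·| = √(613²+5²) = √375794 ≈ 613.02, ∠ = arctan(5/613) ≈ 0.47°
quadratic: (j5)² + 4.4·j5 + 25 = 0 + j22 → |·| ≈ 22, ∠ ≈ 90.00°
|G| = 25 · 613.02 / 22 ≈ 696.61
Gain = 20 log₁₀(696.61) ≈ 56.86 dB
∠G = 0.47° − 90.00° = -89.53°

At s = jω = j50:
zero (s+613): 613 + j50 → |·| = √(613²+50²) = √378269 ≈ 615.04, ∠ = arctan(50/613) ≈ 4.66°
quadratic: (j50)² + 4.4·j50 + 25 = -2475 + j220 → |·| ≈ 2484.8, ∠ ≈ 174.92°
|G| = 25 · 615.04 / 2484.8 ≈ 6.188
Gain = 20 log₁₀(6.188) ≈ 15.83 dB
∠G = 4.66° − 174.92° = -170.26°

ω = 5: 56.9 dB, -89.5°; ω = 50: 15.8 dB, -170.3°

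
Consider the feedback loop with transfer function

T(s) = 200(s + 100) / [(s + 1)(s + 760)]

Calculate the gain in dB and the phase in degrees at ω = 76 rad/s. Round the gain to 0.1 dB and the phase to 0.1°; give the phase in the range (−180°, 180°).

At s = jω = j76:
zero (s+100): 100 + j76 → |·| = √(100²+76²) = √15776 ≈ 125.6, ∠ = arctan(76/100) ≈ 37.23°
pole (s+1): 1 + j76 → |·| = √(1²+76²) = √5777 ≈ 76.007, ∠ = arctan(76/1) ≈ 89.25°
pole (s+760): 760 + j76 → |·| = √(760²+76²) = √583376 ≈ 763.79, ∠ = arctan(76/760) ≈ 5.71°
|T| = 200 · 125.6 / 58053 ≈ 0.43271
Gain = 20 log₁₀(0.43271) ≈ -7.28 dB
∠T = 37.23° − 94.96° = -57.73°

-7.3 dB, -57.7°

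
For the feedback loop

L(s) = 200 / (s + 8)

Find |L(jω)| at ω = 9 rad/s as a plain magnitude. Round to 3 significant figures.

16.6

At s = jω = j9:
pole (s+8): 8 + j9 → |·| = √(8²+9²) = √145 ≈ 12.042, ∠ = arctan(9/8) ≈ 48.37°
|L| = 200 / 12.042 ≈ 16.609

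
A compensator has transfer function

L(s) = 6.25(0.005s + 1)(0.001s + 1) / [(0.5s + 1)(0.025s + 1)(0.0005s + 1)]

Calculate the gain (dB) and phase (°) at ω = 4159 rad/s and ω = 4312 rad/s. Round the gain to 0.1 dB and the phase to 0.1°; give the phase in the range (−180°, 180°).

ω = 4159: -59.1 dB, -80.0°; ω = 4312: -59.3 dB, -80.3°

At ω = 4159 rad/s:
zero (1 + j4159·0.005) = 1 + j20.795 → |·| ≈ 20.819, ∠ ≈ 87.25°
zero (1 + j4159·0.001) = 1 + j4.159 → |·| ≈ 4.2775, ∠ ≈ 76.48°
pole (1 + j4159·0.5) = 1 + j2079.5 → |·| ≈ 2079.5, ∠ ≈ 89.97°
pole (1 + j4159·0.025) = 1 + j103.975 → |·| ≈ 103.98, ∠ ≈ 89.45°
pole (1 + j4159·0.0005) = 1 + j2.0795 → |·| ≈ 2.3074, ∠ ≈ 64.32°
|L| = 6.25 · 20.819 · 4.2775 / (2079.5 · 103.98 · 2.3074) ≈ 0.0011156
Gain = 20 log₁₀(0.0011156) ≈ -59.05 dB
∠L = (87.25° + 76.48°) − (89.97° + 89.45° + 64.32°) = -80.01°

At ω = 4312 rad/s:
zero (1 + j4312·0.005) = 1 + j21.56 → |·| ≈ 21.583, ∠ ≈ 87.34°
zero (1 + j4312·0.001) = 1 + j4.312 → |·| ≈ 4.4264, ∠ ≈ 76.94°
pole (1 + j4312·0.5) = 1 + j2156 → |·| ≈ 2156, ∠ ≈ 89.97°
pole (1 + j4312·0.025) = 1 + j107.8 → |·| ≈ 107.8, ∠ ≈ 89.47°
pole (1 + j4312·0.0005) = 1 + j2.156 → |·| ≈ 2.3766, ∠ ≈ 65.12°
|L| = 6.25 · 21.583 · 4.4264 / (2156 · 107.8 · 2.3766) ≈ 0.001081
Gain = 20 log₁₀(0.001081) ≈ -59.32 dB
∠L = (87.34° + 76.94°) − (89.97° + 89.47° + 65.12°) = -80.28°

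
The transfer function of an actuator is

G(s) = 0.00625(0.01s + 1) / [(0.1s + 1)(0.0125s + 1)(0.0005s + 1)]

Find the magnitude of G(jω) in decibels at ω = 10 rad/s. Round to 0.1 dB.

-47.1 dB

At ω = 10 rad/s:
zero (1 + j10·0.01) = 1 + j0.1 → |·| ≈ 1.005, ∠ ≈ 5.71°
pole (1 + j10·0.1) = 1 + j1 → |·| ≈ 1.4142, ∠ ≈ 45.00°
pole (1 + j10·0.0125) = 1 + j0.125 → |·| ≈ 1.0078, ∠ ≈ 7.13°
pole (1 + j10·0.0005) = 1 + j0.005 → |·| ≈ 1, ∠ ≈ 0.29°
|G| = 0.00625 · 1.005 / (1.4142 · 1.0078 · 1) ≈ 0.0044072
Gain = 20 log₁₀(0.0044072) ≈ -47.12 dB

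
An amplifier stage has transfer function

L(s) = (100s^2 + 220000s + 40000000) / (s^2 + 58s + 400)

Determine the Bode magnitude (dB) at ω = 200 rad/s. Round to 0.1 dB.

Substitute s = j200:
Numerator: 100(j200)^2 + 220000(j200) + 40000000 = 36000000 + j44000000
Denominator: (j200)^2 + 58(j200) + 400 = -39600 + j11600
|N| = √(36000000² + 44000000²) ≈ 5.6851e+07, ∠N ≈ 50.71°
|D| = √(39600² + 11600²) ≈ 41264, ∠D ≈ 163.67°
|L| = 5.6851e+07 / 41264 ≈ 1377.7
Gain = 20 log₁₀(1377.7) ≈ 62.78 dB

62.8 dB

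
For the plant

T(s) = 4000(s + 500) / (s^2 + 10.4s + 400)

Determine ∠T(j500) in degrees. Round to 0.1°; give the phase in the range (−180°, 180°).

At s = jω = j500:
zero (s+500): 500 + j500 → |·| = √(500²+500²) = √500000 ≈ 707.11, ∠ = arctan(500/500) ≈ 45.00°
quadratic: (j500)² + 10.4·j500 + 400 = -249600 + j5200 → |·| ≈ 2.4965e+05, ∠ ≈ 178.81°
∠T = 45.00° − 178.81° = -133.81°

-133.8°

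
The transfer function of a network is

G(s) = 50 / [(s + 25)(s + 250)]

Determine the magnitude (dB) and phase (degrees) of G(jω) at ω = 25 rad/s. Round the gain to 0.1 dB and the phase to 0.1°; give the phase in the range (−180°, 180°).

At s = jω = j25:
pole (s+25): 25 + j25 → |·| = √(25²+25²) = √1250 ≈ 35.355, ∠ = arctan(25/25) ≈ 45.00°
pole (s+250): 250 + j25 → |·| = √(250²+25²) = √63125 ≈ 251.25, ∠ = arctan(25/250) ≈ 5.71°
|G| = 50 / 8882.9 ≈ 0.0056288
Gain = 20 log₁₀(0.0056288) ≈ -44.99 dB
∠G = 0.00° − 50.71° = -50.71°

-45.0 dB, -50.7°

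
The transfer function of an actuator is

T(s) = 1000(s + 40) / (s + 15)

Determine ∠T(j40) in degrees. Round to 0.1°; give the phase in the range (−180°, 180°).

-24.4°

At s = jω = j40:
zero (s+40): 40 + j40 → |·| = √(40²+40²) = √3200 ≈ 56.569, ∠ = arctan(40/40) ≈ 45.00°
pole (s+15): 15 + j40 → |·| = √(15²+40²) = √1825 ≈ 42.72, ∠ = arctan(40/15) ≈ 69.44°
∠T = 45.00° − 69.44° = -24.44°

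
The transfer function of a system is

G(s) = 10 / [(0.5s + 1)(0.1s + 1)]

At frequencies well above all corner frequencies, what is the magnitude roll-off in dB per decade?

-40 dB/decade

Each pole contributes −20 dB/decade at high frequency; each zero contributes +20 dB/decade.
Net: 0 zero(s) − 2 pole(s) → -40 dB/decade.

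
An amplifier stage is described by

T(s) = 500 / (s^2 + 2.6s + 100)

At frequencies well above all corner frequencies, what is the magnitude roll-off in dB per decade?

Each pole contributes −20 dB/decade at high frequency; each zero contributes +20 dB/decade.
Net: 0 zero(s) − 2 pole(s) → -40 dB/decade.

-40 dB/decade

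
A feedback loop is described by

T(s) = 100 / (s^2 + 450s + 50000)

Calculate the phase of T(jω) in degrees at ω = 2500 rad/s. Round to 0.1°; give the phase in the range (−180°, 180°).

Substitute s = j2500:
Numerator: 100 = 100 + j0
Denominator: (j2500)^2 + 450(j2500) + 50000 = -6200000 + j1125000
|N| = √(100² + 0²) ≈ 100, ∠N ≈ 0.00°
|D| = √(6200000² + 1125000²) ≈ 6.3012e+06, ∠D ≈ 169.72°
∠T = 0.00° − 169.72° = -169.72°

-169.7°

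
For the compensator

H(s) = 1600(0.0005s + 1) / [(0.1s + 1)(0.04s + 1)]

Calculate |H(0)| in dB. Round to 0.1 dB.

64.1 dB

H(0) = 1600 · 1 / 1 = 1600
20 log₁₀(1600) ≈ 64.08 dB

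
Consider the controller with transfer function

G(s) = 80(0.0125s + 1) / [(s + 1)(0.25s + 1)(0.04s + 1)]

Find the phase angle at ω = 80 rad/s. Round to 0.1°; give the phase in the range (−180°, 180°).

155.9°

At ω = 80 rad/s:
zero (1 + j80·0.0125) = 1 + j1 → |·| ≈ 1.4142, ∠ ≈ 45.00°
pole (1 + j80·1) = 1 + j80 → |·| ≈ 80.006, ∠ ≈ 89.28°
pole (1 + j80·0.25) = 1 + j20 → |·| ≈ 20.025, ∠ ≈ 87.14°
pole (1 + j80·0.04) = 1 + j3.2 → |·| ≈ 3.3526, ∠ ≈ 72.65°
∠G = (45.00°) − (89.28° + 87.14° + 72.65°) = -204.07° ≡ 155.93° (principal value)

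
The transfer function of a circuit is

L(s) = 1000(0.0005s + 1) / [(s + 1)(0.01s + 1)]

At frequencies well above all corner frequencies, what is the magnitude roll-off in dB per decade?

Each pole contributes −20 dB/decade at high frequency; each zero contributes +20 dB/decade.
Net: 1 zero(s) − 2 pole(s) → -20 dB/decade.

-20 dB/decade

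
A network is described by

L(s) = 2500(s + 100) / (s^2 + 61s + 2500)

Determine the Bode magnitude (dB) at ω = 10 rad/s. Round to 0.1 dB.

40.1 dB

At s = jω = j10:
zero (s+100): 100 + j10 → |·| = √(100²+10²) = √10100 ≈ 100.5, ∠ = arctan(10/100) ≈ 5.71°
quadratic: (j10)² + 61·j10 + 2500 = 2400 + j610 → |·| ≈ 2476.3, ∠ ≈ 14.26°
|L| = 2500 · 100.5 / 2476.3 ≈ 101.46
Gain = 20 log₁₀(101.46) ≈ 40.13 dB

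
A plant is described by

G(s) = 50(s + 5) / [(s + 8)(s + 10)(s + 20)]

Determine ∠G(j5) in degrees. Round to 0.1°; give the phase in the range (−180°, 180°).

At s = jω = j5:
zero (s+5): 5 + j5 → |·| = √(5²+5²) = √50 ≈ 7.0711, ∠ = arctan(5/5) ≈ 45.00°
pole (s+8): 8 + j5 → |·| = √(8²+5²) = √89 ≈ 9.434, ∠ = arctan(5/8) ≈ 32.01°
pole (s+10): 10 + j5 → |·| = √(10²+5²) = √125 ≈ 11.18, ∠ = arctan(5/10) ≈ 26.57°
pole (s+20): 20 + j5 → |·| = √(20²+5²) = √425 ≈ 20.616, ∠ = arctan(5/20) ≈ 14.04°
∠G = 45.00° − 72.62° = -27.62°

-27.6°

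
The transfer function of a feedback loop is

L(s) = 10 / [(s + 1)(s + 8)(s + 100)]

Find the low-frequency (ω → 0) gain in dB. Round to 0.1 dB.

-38.1 dB

L(0) = 10 / (1·8·100) = 0.0125
20 log₁₀(0.0125) ≈ -38.06 dB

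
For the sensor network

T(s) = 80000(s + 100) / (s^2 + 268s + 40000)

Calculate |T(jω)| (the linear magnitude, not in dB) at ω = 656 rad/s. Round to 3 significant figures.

124

At s = jω = j656:
zero (s+100): 100 + j656 → |·| = √(100²+656²) = √440336 ≈ 663.58, ∠ = arctan(656/100) ≈ 81.33°
quadratic: (j656)² + 268·j656 + 40000 = -390336 + j175808 → |·| ≈ 4.281e+05, ∠ ≈ 155.75°
|T| = 80000 · 663.58 / 4.281e+05 ≈ 124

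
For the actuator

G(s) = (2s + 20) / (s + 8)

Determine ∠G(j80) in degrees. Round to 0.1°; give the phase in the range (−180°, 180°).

Substitute s = j80:
Numerator: 2(j80) + 20 = 20 + j160
Denominator: (j80) + 8 = 8 + j80
|N| = √(20² + 160²) ≈ 161.25, ∠N ≈ 82.87°
|D| = √(8² + 80²) ≈ 80.399, ∠D ≈ 84.29°
∠G = 82.87° − 84.29° = -1.42°

-1.4°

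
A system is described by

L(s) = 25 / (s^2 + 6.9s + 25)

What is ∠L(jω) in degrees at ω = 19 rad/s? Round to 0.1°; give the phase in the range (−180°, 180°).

At s = jω = j19:
quadratic: (j19)² + 6.9·j19 + 25 = -336 + j131.1 → |·| ≈ 360.67, ∠ ≈ 158.69°
∠L = 0.00° − 158.69° = -158.69°

-158.7°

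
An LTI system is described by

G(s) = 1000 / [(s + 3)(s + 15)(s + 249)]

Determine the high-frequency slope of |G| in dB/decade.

Each pole contributes −20 dB/decade at high frequency; each zero contributes +20 dB/decade.
Net: 0 zero(s) − 3 pole(s) → -60 dB/decade.

-60 dB/decade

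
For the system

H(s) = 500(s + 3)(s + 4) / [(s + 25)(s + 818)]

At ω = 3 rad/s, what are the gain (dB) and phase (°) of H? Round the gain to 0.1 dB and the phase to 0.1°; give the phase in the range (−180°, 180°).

At s = jω = j3:
zero (s+3): 3 + j3 → |·| = √(3²+3²) = √18 ≈ 4.2426, ∠ = arctan(3/3) ≈ 45.00°
zero (s+4): 4 + j3 → |·| = √(4²+3²) = √25 ≈ 5, ∠ = arctan(3/4) ≈ 36.87°
pole (s+25): 25 + j3 → |·| = √(25²+3²) = √634 ≈ 25.179, ∠ = arctan(3/25) ≈ 6.84°
pole (s+818): 818 + j3 → |·| = √(818²+3²) = √669133 ≈ 818.01, ∠ = arctan(3/818) ≈ 0.21°
|H| = 500 · 21.213 / 20597 ≈ 0.51495
Gain = 20 log₁₀(0.51495) ≈ -5.76 dB
∠H = 81.87° − 7.05° = 74.82°

-5.8 dB, 74.8°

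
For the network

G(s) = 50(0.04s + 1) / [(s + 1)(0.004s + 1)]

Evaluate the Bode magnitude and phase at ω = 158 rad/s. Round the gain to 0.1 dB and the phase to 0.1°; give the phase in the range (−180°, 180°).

4.7 dB, -40.9°

At ω = 158 rad/s:
zero (1 + j158·0.04) = 1 + j6.32 → |·| ≈ 6.3986, ∠ ≈ 81.01°
pole (1 + j158·1) = 1 + j158 → |·| ≈ 158, ∠ ≈ 89.64°
pole (1 + j158·0.004) = 1 + j0.632 → |·| ≈ 1.183, ∠ ≈ 32.29°
|G| = 50 · 6.3986 / (158 · 1.183) ≈ 1.7116
Gain = 20 log₁₀(1.7116) ≈ 4.67 dB
∠G = (81.01°) − (89.64° + 32.29°) = -40.92°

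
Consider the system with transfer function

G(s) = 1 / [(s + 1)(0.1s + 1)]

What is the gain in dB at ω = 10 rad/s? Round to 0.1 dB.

At ω = 10 rad/s:
pole (1 + j10·1) = 1 + j10 → |·| ≈ 10.05, ∠ ≈ 84.29°
pole (1 + j10·0.1) = 1 + j1 → |·| ≈ 1.4142, ∠ ≈ 45.00°
|G| = 1 · 1 / (10.05 · 1.4142) ≈ 0.07036
Gain = 20 log₁₀(0.07036) ≈ -23.05 dB

-23.1 dB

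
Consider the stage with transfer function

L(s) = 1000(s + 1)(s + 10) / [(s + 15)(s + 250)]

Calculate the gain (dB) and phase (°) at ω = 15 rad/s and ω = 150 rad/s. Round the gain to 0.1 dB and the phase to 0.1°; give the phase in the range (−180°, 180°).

At s = jω = j15:
zero (s+1): 1 + j15 → |·| = √(1²+15²) = √226 ≈ 15.033, ∠ = arctan(15/1) ≈ 86.19°
zero (s+10): 10 + j15 → |·| = √(10²+15²) = √325 ≈ 18.028, ∠ = arctan(15/10) ≈ 56.31°
pole (s+15): 15 + j15 → |·| = √(15²+15²) = √450 ≈ 21.213, ∠ = arctan(15/15) ≈ 45.00°
pole (s+250): 250 + j15 → |·| = √(250²+15²) = √62725 ≈ 250.45, ∠ = arctan(15/250) ≈ 3.43°
|L| = 1000 · 271.01 / 5312.8 ≈ 51.011
Gain = 20 log₁₀(51.011) ≈ 34.15 dB
∠L = 142.50° − 48.43° = 94.07°

At s = jω = j150:
zero (s+1): 1 + j150 → |·| = √(1²+150²) = √22501 ≈ 150, ∠ = arctan(150/1) ≈ 89.62°
zero (s+10): 10 + j150 → |·| = √(10²+150²) = √22600 ≈ 150.33, ∠ = arctan(150/10) ≈ 86.19°
pole (s+15): 15 + j150 → |·| = √(15²+150²) = √22725 ≈ 150.75, ∠ = arctan(150/15) ≈ 84.29°
pole (s+250): 250 + j150 → |·| = √(250²+150²) = √85000 ≈ 291.55, ∠ = arctan(150/250) ≈ 30.96°
|L| = 1000 · 22550 / 43951 ≈ 513.07
Gain = 20 log₁₀(513.07) ≈ 54.20 dB
∠L = 175.81° − 115.25° = 60.56°

ω = 15: 34.2 dB, 94.1°; ω = 150: 54.2 dB, 60.6°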